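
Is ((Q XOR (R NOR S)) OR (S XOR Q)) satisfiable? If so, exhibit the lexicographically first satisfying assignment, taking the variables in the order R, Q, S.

R=0, Q=0, S=0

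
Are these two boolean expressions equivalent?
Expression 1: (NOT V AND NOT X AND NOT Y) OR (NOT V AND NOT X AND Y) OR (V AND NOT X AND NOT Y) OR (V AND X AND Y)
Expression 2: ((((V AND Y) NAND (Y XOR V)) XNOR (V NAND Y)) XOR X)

Yes, they are equivalent — the two output columns agree on all 8 assignments:
V | X | Y | Expression 1 | Expression 2
---------------------------------------
0 | 0 | 0 | 1 | 1
0 | 0 | 1 | 1 | 1
0 | 1 | 0 | 0 | 0
0 | 1 | 1 | 0 | 0
1 | 0 | 0 | 1 | 1
1 | 0 | 1 | 0 | 0
1 | 1 | 0 | 0 | 0
1 | 1 | 1 | 1 | 1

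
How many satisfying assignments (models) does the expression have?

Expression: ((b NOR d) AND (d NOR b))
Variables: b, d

Satisfying assignments: (0,0)
Count: 1 out of 4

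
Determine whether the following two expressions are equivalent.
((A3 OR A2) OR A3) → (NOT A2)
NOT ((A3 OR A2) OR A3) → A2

No, Inverse is not equivalent to original (counterexample: A2=0, A3=0, A4=0)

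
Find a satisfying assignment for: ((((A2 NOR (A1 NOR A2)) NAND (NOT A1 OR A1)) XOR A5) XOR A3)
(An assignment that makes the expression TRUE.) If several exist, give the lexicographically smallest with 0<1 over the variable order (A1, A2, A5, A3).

A1=0, A2=0, A5=0, A3=0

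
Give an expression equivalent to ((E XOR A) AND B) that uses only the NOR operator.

((((((E NOR A) NOR (E NOR A)) NOR ((E NOR A) NOR (E NOR A))) NOR ((((E NOR E) NOR (A NOR A)) NOR ((E NOR E) NOR (A NOR A))) NOR (((E NOR E) NOR (A NOR A)) NOR ((E NOR E) NOR (A NOR A))))) NOR ((((E NOR A) NOR (E NOR A)) NOR ((E NOR A) NOR (E NOR A))) NOR ((((E NOR E) NOR (A NOR A)) NOR ((E NOR E) NOR (A NOR A))) NOR (((E NOR E) NOR (A NOR A)) NOR ((E NOR E) NOR (A NOR A)))))) NOR (B NOR B))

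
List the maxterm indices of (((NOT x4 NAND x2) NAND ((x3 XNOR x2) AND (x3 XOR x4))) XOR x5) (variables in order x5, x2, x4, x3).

ΠM(2, 8, 9, 11, 12, 13, 14, 15) = (x5 OR x2 OR NOT x4 OR x3) AND (NOT x5 OR x2 OR x4 OR x3) AND (NOT x5 OR x2 OR x4 OR NOT x3) AND (NOT x5 OR x2 OR NOT x4 OR NOT x3) AND (NOT x5 OR NOT x2 OR x4 OR x3) AND (NOT x5 OR NOT x2 OR x4 OR NOT x3) AND (NOT x5 OR NOT x2 OR NOT x4 OR x3) AND (NOT x5 OR NOT x2 OR NOT x4 OR NOT x3)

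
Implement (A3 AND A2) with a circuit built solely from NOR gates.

((A3 NOR A3) NOR (A2 NOR A2))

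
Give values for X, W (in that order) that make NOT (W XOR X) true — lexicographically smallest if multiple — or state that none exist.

X=0, W=0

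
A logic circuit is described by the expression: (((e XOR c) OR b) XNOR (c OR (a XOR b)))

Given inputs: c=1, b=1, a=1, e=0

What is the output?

Substituting: (((0 XOR 1) OR 1) XNOR (1 OR (1 XOR 1)))
= 1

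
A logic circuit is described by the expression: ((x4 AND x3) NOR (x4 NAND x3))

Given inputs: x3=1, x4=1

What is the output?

Substituting: ((1 AND 1) NOR (1 NAND 1))
= 0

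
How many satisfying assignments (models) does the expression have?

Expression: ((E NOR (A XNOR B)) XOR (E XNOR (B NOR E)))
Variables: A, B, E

Satisfying assignments: (1,0,0), (1,1,0)
Count: 2 out of 8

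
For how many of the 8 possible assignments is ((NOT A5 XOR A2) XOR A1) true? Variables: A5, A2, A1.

Satisfying assignments: (0,0,0), (0,1,1), (1,0,1), (1,1,0)
Count: 4 out of 8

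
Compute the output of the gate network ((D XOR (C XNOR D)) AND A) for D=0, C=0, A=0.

Substituting: ((0 XOR (0 XNOR 0)) AND 0)
= 0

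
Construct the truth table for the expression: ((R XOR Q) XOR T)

Q | R | T | Output
------------------
0 | 0 | 0 | 0
0 | 0 | 1 | 1
0 | 1 | 0 | 1
0 | 1 | 1 | 0
1 | 0 | 0 | 1
1 | 0 | 1 | 0
1 | 1 | 0 | 0
1 | 1 | 1 | 1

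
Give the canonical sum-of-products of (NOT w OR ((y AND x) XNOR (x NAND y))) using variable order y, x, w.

Σm(0, 2, 4, 6) = (NOT y AND NOT x AND NOT w) OR (NOT y AND x AND NOT w) OR (y AND NOT x AND NOT w) OR (y AND x AND NOT w)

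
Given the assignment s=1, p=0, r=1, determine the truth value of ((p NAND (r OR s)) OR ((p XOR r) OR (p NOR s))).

Substituting: ((0 NAND (1 OR 1)) OR ((0 XOR 1) OR (0 NOR 1)))
= 1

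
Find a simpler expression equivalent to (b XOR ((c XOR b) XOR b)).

By XOR self-cancellation ((E XOR v) XOR v = E):
= (c XOR b)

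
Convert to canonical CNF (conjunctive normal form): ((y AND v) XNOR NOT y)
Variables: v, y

(v OR y) AND (NOT v OR y) AND (NOT v OR NOT y)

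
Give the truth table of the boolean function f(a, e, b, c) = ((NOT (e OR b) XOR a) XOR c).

a | e | b | c | Output
----------------------
0 | 0 | 0 | 0 | 1
0 | 0 | 0 | 1 | 0
0 | 0 | 1 | 0 | 0
0 | 0 | 1 | 1 | 1
0 | 1 | 0 | 0 | 0
0 | 1 | 0 | 1 | 1
0 | 1 | 1 | 0 | 0
0 | 1 | 1 | 1 | 1
1 | 0 | 0 | 0 | 0
1 | 0 | 0 | 1 | 1
1 | 0 | 1 | 0 | 1
1 | 0 | 1 | 1 | 0
1 | 1 | 0 | 0 | 1
1 | 1 | 0 | 1 | 0
1 | 1 | 1 | 0 | 1
1 | 1 | 1 | 1 | 0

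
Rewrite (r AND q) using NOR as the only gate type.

((r NOR r) NOR (q NOR q))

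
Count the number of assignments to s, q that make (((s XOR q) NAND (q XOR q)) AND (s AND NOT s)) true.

No assignment satisfies the expression.
Count: 0 out of 4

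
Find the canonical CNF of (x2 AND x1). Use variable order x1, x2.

(x1 OR x2) AND (x1 OR NOT x2) AND (NOT x1 OR x2)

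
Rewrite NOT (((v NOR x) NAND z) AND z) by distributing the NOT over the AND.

NOT ((v NOR x) NAND z) OR NOT z
De Morgan's: NOT(AND of terms) = OR of negations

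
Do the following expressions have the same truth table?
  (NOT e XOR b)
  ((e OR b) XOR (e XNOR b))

No. Counterexample: with e=0, b=1, Expression 1 = 0 but Expression 2 = 1.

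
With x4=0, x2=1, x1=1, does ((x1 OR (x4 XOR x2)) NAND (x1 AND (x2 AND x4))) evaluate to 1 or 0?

Substituting: ((1 OR (0 XOR 1)) NAND (1 AND (1 AND 0)))
= 1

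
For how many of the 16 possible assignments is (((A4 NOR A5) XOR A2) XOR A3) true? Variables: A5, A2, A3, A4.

Satisfying assignments: (0,0,0,0), (0,0,1,1), (0,1,0,1), (0,1,1,0), (1,0,1,0), (1,0,1,1), (1,1,0,0), (1,1,0,1)
Count: 8 out of 16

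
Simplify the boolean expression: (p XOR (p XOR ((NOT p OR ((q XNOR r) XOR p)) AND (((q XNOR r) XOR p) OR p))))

By XOR self-cancellation ((E XOR v) XOR v = E) then distribution ((E OR v) AND (E OR NOT v) = E):
= ((q XNOR r) XOR p)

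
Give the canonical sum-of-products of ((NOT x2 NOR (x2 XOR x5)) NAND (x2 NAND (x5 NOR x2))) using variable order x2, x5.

Σm(0, 1, 2) = (NOT x2 AND NOT x5) OR (NOT x2 AND x5) OR (x2 AND NOT x5)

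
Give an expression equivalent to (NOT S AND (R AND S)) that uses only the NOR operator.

(((S NOR S) NOR (S NOR S)) NOR (((R NOR R) NOR (S NOR S)) NOR ((R NOR R) NOR (S NOR S))))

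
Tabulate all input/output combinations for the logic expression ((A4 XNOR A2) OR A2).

A4 | A2 | Output
----------------
0 | 0 | 1
0 | 1 | 1
1 | 0 | 0
1 | 1 | 1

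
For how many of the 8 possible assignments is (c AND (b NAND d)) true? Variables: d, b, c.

Satisfying assignments: (0,0,1), (0,1,1), (1,0,1)
Count: 3 out of 8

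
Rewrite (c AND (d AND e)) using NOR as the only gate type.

((c NOR c) NOR (((d NOR d) NOR (e NOR e)) NOR ((d NOR d) NOR (e NOR e))))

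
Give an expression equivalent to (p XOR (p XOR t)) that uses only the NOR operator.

((((p NOR ((((p NOR t) NOR (p NOR t)) NOR ((p NOR t) NOR (p NOR t))) NOR ((((p NOR p) NOR (t NOR t)) NOR ((p NOR p) NOR (t NOR t))) NOR (((p NOR p) NOR (t NOR t)) NOR ((p NOR p) NOR (t NOR t)))))) NOR (p NOR ((((p NOR t) NOR (p NOR t)) NOR ((p NOR t) NOR (p NOR t))) NOR ((((p NOR p) NOR (t NOR t)) NOR ((p NOR p) NOR (t NOR t))) NOR (((p NOR p) NOR (t NOR t)) NOR ((p NOR p) NOR (t NOR t))))))) NOR ((p NOR ((((p NOR t) NOR (p NOR t)) NOR ((p NOR t) NOR (p NOR t))) NOR ((((p NOR p) NOR (t NOR t)) NOR ((p NOR p) NOR (t NOR t))) NOR (((p NOR p) NOR (t NOR t)) NOR ((p NOR p) NOR (t NOR t)))))) NOR (p NOR ((((p NOR t) NOR (p NOR t)) NOR ((p NOR t) NOR (p NOR t))) NOR ((((p NOR p) NOR (t NOR t)) NOR ((p NOR p) NOR (t NOR t))) NOR (((p NOR p) NOR (t NOR t)) NOR ((p NOR p) NOR (t NOR t)))))))) NOR ((((p NOR p) NOR (((((p NOR t) NOR (p NOR t)) NOR ((p NOR t) NOR (p NOR t))) NOR ((((p NOR p) NOR (t NOR t)) NOR ((p NOR p) NOR (t NOR t))) NOR (((p NOR p) NOR (t NOR t)) NOR ((p NOR p) NOR (t NOR t))))) NOR ((((p NOR t) NOR (p NOR t)) NOR ((p NOR t) NOR (p NOR t))) NOR ((((p NOR p) NOR (t NOR t)) NOR ((p NOR p) NOR (t NOR t))) NOR (((p NOR p) NOR (t NOR t)) NOR ((p NOR p) NOR (t NOR t))))))) NOR ((p NOR p) NOR (((((p NOR t) NOR (p NOR t)) NOR ((p NOR t) NOR (p NOR t))) NOR ((((p NOR p) NOR (t NOR t)) NOR ((p NOR p) NOR (t NOR t))) NOR (((p NOR p) NOR (t NOR t)) NOR ((p NOR p) NOR (t NOR t))))) NOR ((((p NOR t) NOR (p NOR t)) NOR ((p NOR t) NOR (p NOR t))) NOR ((((p NOR p) NOR (t NOR t)) NOR ((p NOR p) NOR (t NOR t))) NOR (((p NOR p) NOR (t NOR t)) NOR ((p NOR p) NOR (t NOR t)))))))) NOR (((p NOR p) NOR (((((p NOR t) NOR (p NOR t)) NOR ((p NOR t) NOR (p NOR t))) NOR ((((p NOR p) NOR (t NOR t)) NOR ((p NOR p) NOR (t NOR t))) NOR (((p NOR p) NOR (t NOR t)) NOR ((p NOR p) NOR (t NOR t))))) NOR ((((p NOR t) NOR (p NOR t)) NOR ((p NOR t) NOR (p NOR t))) NOR ((((p NOR p) NOR (t NOR t)) NOR ((p NOR p) NOR (t NOR t))) NOR (((p NOR p) NOR (t NOR t)) NOR ((p NOR p) NOR (t NOR t))))))) NOR ((p NOR p) NOR (((((p NOR t) NOR (p NOR t)) NOR ((p NOR t) NOR (p NOR t))) NOR ((((p NOR p) NOR (t NOR t)) NOR ((p NOR p) NOR (t NOR t))) NOR (((p NOR p) NOR (t NOR t)) NOR ((p NOR p) NOR (t NOR t))))) NOR ((((p NOR t) NOR (p NOR t)) NOR ((p NOR t) NOR (p NOR t))) NOR ((((p NOR p) NOR (t NOR t)) NOR ((p NOR p) NOR (t NOR t))) NOR (((p NOR p) NOR (t NOR t)) NOR ((p NOR p) NOR (t NOR t))))))))))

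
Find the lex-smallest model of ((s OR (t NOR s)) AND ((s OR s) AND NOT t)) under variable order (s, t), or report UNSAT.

s=1, t=0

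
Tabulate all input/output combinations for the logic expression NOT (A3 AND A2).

A3 | A2 | Output
----------------
0 | 0 | 1
0 | 1 | 1
1 | 0 | 1
1 | 1 | 0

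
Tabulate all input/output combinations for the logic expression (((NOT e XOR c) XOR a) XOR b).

c | e | a | b | Output
----------------------
0 | 0 | 0 | 0 | 1
0 | 0 | 0 | 1 | 0
0 | 0 | 1 | 0 | 0
0 | 0 | 1 | 1 | 1
0 | 1 | 0 | 0 | 0
0 | 1 | 0 | 1 | 1
0 | 1 | 1 | 0 | 1
0 | 1 | 1 | 1 | 0
1 | 0 | 0 | 0 | 0
1 | 0 | 0 | 1 | 1
1 | 0 | 1 | 0 | 1
1 | 0 | 1 | 1 | 0
1 | 1 | 0 | 0 | 1
1 | 1 | 0 | 1 | 0
1 | 1 | 1 | 0 | 0
1 | 1 | 1 | 1 | 1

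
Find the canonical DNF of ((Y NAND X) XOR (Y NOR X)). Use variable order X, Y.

(NOT X AND Y) OR (X AND NOT Y)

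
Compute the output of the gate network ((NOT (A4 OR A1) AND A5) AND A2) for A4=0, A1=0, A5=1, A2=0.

Substituting: ((NOT (0 OR 0) AND 1) AND 0)
= 0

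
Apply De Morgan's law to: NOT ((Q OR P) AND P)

NOT (Q OR P) OR NOT P
De Morgan's: NOT(AND of terms) = OR of negations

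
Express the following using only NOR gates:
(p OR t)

((p NOR t) NOR (p NOR t))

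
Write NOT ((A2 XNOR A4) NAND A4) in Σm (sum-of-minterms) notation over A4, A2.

Σm(3) = (A4 AND A2)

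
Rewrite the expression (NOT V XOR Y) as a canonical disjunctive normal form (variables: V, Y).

(NOT V AND NOT Y) OR (V AND Y)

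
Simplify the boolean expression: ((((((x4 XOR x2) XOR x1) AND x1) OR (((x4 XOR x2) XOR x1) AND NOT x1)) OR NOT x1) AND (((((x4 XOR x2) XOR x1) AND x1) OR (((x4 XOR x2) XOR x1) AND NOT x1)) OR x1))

By distribution ((E OR v) AND (E OR NOT v) = E) then distribution ((E AND v) OR (E AND NOT v) = E):
= ((x4 XOR x2) XOR x1)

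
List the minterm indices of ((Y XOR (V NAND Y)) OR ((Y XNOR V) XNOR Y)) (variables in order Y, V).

Σm(0, 1, 3) = (NOT Y AND NOT V) OR (NOT Y AND V) OR (Y AND V)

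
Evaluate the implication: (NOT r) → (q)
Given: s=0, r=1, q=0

Antecedent (NOT r) = 0; consequent (q) = 0.
0 → 0 = 1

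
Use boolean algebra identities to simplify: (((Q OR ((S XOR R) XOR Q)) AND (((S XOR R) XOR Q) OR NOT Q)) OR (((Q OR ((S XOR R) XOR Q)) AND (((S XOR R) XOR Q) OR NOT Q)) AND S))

By absorption (E OR (E AND v) = E) then distribution ((E OR v) AND (E OR NOT v) = E):
= ((S XOR R) XOR Q)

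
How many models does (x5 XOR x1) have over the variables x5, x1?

Satisfying assignments: (0,1), (1,0)
Count: 2 out of 4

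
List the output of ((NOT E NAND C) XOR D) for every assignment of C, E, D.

C | E | D | Output
------------------
0 | 0 | 0 | 1
0 | 0 | 1 | 0
0 | 1 | 0 | 1
0 | 1 | 1 | 0
1 | 0 | 0 | 0
1 | 0 | 1 | 1
1 | 1 | 0 | 1
1 | 1 | 1 | 0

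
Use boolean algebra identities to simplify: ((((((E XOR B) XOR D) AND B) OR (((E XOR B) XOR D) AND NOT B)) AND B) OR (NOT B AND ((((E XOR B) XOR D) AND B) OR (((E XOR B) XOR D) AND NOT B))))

By distribution ((E AND v) OR (E AND NOT v) = E) then distribution ((E AND v) OR (E AND NOT v) = E):
= ((E XOR B) XOR D)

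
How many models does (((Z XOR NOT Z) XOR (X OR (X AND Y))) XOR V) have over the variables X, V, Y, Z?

Satisfying assignments: (0,0,0,0), (0,0,0,1), (0,0,1,0), (0,0,1,1), (1,1,0,0), (1,1,0,1), (1,1,1,0), (1,1,1,1)
Count: 8 out of 16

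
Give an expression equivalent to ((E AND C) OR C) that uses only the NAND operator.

((((E NAND C) NAND (E NAND C)) NAND ((E NAND C) NAND (E NAND C))) NAND (C NAND C))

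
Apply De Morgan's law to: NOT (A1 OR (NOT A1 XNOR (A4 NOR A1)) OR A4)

NOT A1 AND NOT (NOT A1 XNOR (A4 NOR A1)) AND NOT A4
De Morgan's: NOT(OR of terms) = AND of negations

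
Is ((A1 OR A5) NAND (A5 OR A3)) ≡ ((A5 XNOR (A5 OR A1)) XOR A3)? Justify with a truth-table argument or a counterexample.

No. Counterexample: with A1=0, A3=0, A5=1, Expression 1 = 0 but Expression 2 = 1.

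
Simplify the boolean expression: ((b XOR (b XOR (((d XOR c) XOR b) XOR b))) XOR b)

By XOR self-cancellation ((E XOR v) XOR v = E) then XOR self-cancellation ((E XOR v) XOR v = E):
= ((d XOR c) XOR b)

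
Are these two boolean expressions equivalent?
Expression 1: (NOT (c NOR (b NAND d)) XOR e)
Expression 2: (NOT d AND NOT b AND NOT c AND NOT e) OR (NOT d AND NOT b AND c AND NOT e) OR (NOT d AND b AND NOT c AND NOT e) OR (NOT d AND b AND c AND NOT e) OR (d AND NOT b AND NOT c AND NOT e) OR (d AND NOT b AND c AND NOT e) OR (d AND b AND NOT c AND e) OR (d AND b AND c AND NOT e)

Yes, they are equivalent — the two output columns agree on all 16 assignments:
d | b | c | e | Expression 1 | Expression 2
-------------------------------------------
0 | 0 | 0 | 0 | 1 | 1
0 | 0 | 0 | 1 | 0 | 0
0 | 0 | 1 | 0 | 1 | 1
0 | 0 | 1 | 1 | 0 | 0
0 | 1 | 0 | 0 | 1 | 1
0 | 1 | 0 | 1 | 0 | 0
0 | 1 | 1 | 0 | 1 | 1
0 | 1 | 1 | 1 | 0 | 0
1 | 0 | 0 | 0 | 1 | 1
1 | 0 | 0 | 1 | 0 | 0
1 | 0 | 1 | 0 | 1 | 1
1 | 0 | 1 | 1 | 0 | 0
1 | 1 | 0 | 0 | 0 | 0
1 | 1 | 0 | 1 | 1 | 1
1 | 1 | 1 | 0 | 1 | 1
1 | 1 | 1 | 1 | 0 | 0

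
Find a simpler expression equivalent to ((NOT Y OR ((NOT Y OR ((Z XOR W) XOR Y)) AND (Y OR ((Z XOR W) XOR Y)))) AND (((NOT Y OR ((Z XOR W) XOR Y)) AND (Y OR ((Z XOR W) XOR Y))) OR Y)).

By distribution ((E OR v) AND (E OR NOT v) = E) then distribution ((E OR v) AND (E OR NOT v) = E):
= ((Z XOR W) XOR Y)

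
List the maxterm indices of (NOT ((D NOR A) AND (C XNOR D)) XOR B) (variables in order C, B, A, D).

ΠM(0, 5, 6, 7, 12, 13, 14, 15) = (C OR B OR A OR D) AND (C OR NOT B OR A OR NOT D) AND (C OR NOT B OR NOT A OR D) AND (C OR NOT B OR NOT A OR NOT D) AND (NOT C OR NOT B OR A OR D) AND (NOT C OR NOT B OR A OR NOT D) AND (NOT C OR NOT B OR NOT A OR D) AND (NOT C OR NOT B OR NOT A OR NOT D)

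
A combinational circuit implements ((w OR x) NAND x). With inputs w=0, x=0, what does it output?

Substituting: ((0 OR 0) NAND 0)
= 1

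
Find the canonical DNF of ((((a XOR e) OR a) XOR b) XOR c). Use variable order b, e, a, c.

(NOT b AND NOT e AND NOT a AND c) OR (NOT b AND NOT e AND a AND NOT c) OR (NOT b AND e AND NOT a AND NOT c) OR (NOT b AND e AND a AND NOT c) OR (b AND NOT e AND NOT a AND NOT c) OR (b AND NOT e AND a AND c) OR (b AND e AND NOT a AND c) OR (b AND e AND a AND c)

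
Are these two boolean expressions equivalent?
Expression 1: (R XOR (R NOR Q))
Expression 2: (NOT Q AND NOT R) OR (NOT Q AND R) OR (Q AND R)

Yes, they are equivalent — the two output columns agree on all 4 assignments:
Q | R | Expression 1 | Expression 2
-----------------------------------
0 | 0 | 1 | 1
0 | 1 | 1 | 1
1 | 0 | 0 | 0
1 | 1 | 1 | 1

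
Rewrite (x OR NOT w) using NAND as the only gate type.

((x NAND x) NAND ((w NAND w) NAND (w NAND w)))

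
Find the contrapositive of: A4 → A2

Contrapositive: NOT A2 → NOT A4
Note: A statement and its contrapositive are logically equivalent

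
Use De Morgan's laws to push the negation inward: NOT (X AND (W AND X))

NOT X OR NOT (W AND X)
De Morgan's: NOT(AND of terms) = OR of negations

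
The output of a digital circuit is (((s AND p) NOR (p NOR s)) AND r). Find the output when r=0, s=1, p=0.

Substituting: (((1 AND 0) NOR (0 NOR 1)) AND 0)
= 0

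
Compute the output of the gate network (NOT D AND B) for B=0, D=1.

Substituting: (NOT 1 AND 0)
= 0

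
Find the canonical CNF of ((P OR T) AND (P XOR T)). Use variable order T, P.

(T OR P) AND (NOT T OR NOT P)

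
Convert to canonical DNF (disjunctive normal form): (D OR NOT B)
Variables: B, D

(NOT B AND NOT D) OR (NOT B AND D) OR (B AND D)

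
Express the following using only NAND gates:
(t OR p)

((t NAND t) NAND (p NAND p))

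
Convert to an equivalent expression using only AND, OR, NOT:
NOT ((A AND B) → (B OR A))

(A AND B) AND NOT (B OR A)
(Negated implication: NOT(A → B) = A AND NOT B)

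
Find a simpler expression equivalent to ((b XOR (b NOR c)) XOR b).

By XOR self-cancellation ((E XOR v) XOR v = E):
= (b NOR c)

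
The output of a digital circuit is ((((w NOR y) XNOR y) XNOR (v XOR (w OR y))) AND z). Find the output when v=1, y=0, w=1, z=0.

Substituting: ((((1 NOR 0) XNOR 0) XNOR (1 XOR (1 OR 0))) AND 0)
= 0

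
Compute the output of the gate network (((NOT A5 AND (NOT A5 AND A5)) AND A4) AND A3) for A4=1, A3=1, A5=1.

Substituting: (((NOT 1 AND (NOT 1 AND 1)) AND 1) AND 1)
= 0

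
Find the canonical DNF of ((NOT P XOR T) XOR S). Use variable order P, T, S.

(NOT P AND NOT T AND NOT S) OR (NOT P AND T AND S) OR (P AND NOT T AND S) OR (P AND T AND NOT S)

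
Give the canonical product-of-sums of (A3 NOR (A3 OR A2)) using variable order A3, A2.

ΠM(1, 2, 3) = (A3 OR NOT A2) AND (NOT A3 OR A2) AND (NOT A3 OR NOT A2)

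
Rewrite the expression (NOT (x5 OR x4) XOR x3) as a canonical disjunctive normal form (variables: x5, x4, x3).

(NOT x5 AND NOT x4 AND NOT x3) OR (NOT x5 AND x4 AND x3) OR (x5 AND NOT x4 AND x3) OR (x5 AND x4 AND x3)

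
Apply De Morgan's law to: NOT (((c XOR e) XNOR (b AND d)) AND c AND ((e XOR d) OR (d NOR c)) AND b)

NOT ((c XOR e) XNOR (b AND d)) OR NOT c OR NOT ((e XOR d) OR (d NOR c)) OR NOT b
De Morgan's: NOT(AND of terms) = OR of negations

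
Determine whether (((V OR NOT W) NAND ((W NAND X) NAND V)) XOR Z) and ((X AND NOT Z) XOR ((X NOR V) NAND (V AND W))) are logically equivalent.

No. Counterexample: with X=0, V=0, W=0, Z=0, Expression 1 = 0 but Expression 2 = 1.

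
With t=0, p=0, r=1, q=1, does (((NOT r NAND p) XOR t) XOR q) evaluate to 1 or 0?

Substituting: (((NOT 1 NAND 0) XOR 0) XOR 1)
= 0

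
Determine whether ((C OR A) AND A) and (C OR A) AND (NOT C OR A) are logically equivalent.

Yes, they are equivalent — the two output columns agree on all 4 assignments:
C | A | Expression 1 | Expression 2
-----------------------------------
0 | 0 | 0 | 0
0 | 1 | 1 | 1
1 | 0 | 0 | 0
1 | 1 | 1 | 1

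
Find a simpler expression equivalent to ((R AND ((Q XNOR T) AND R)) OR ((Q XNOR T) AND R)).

By absorption (E OR (E AND v) = E):
= ((Q XNOR T) AND R)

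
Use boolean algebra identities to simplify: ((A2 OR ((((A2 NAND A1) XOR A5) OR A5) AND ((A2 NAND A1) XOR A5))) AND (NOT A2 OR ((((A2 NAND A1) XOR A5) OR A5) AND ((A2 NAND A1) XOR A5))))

By distribution ((E OR v) AND (E OR NOT v) = E) then absorption (E AND (E OR v) = E):
= ((A2 NAND A1) XOR A5)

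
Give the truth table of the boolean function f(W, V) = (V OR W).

W | V | Output
--------------
0 | 0 | 0
0 | 1 | 1
1 | 0 | 1
1 | 1 | 1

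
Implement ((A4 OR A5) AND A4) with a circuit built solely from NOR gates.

((((A4 NOR A5) NOR (A4 NOR A5)) NOR ((A4 NOR A5) NOR (A4 NOR A5))) NOR (A4 NOR A4))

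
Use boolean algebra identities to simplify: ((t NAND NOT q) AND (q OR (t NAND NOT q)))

By absorption (E AND (E OR v) = E):
= (t NAND NOT q)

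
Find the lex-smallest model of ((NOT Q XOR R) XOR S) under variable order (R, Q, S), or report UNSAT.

R=0, Q=0, S=0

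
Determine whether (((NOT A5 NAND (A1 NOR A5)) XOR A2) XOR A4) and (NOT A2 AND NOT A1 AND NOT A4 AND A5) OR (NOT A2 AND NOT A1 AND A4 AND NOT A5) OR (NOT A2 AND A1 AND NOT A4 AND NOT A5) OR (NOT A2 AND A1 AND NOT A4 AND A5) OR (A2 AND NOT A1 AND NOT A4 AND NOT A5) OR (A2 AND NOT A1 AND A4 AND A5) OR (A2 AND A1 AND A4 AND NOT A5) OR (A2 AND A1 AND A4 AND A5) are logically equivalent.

Yes, they are equivalent — the two output columns agree on all 16 assignments:
A2 | A1 | A4 | A5 | Expression 1 | Expression 2
-----------------------------------------------
0 | 0 | 0 | 0 | 0 | 0
0 | 0 | 0 | 1 | 1 | 1
0 | 0 | 1 | 0 | 1 | 1
0 | 0 | 1 | 1 | 0 | 0
0 | 1 | 0 | 0 | 1 | 1
0 | 1 | 0 | 1 | 1 | 1
0 | 1 | 1 | 0 | 0 | 0
0 | 1 | 1 | 1 | 0 | 0
1 | 0 | 0 | 0 | 1 | 1
1 | 0 | 0 | 1 | 0 | 0
1 | 0 | 1 | 0 | 0 | 0
1 | 0 | 1 | 1 | 1 | 1
1 | 1 | 0 | 0 | 0 | 0
1 | 1 | 0 | 1 | 0 | 0
1 | 1 | 1 | 0 | 1 | 1
1 | 1 | 1 | 1 | 1 | 1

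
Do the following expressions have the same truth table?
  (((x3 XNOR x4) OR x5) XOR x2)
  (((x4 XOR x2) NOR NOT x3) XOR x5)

No. Counterexample: with x2=0, x5=0, x4=0, x3=0, Expression 1 = 1 but Expression 2 = 0.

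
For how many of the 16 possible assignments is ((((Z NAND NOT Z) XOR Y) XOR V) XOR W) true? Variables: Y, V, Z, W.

Satisfying assignments: (0,0,0,0), (0,0,1,0), (0,1,0,1), (0,1,1,1), (1,0,0,1), (1,0,1,1), (1,1,0,0), (1,1,1,0)
Count: 8 out of 16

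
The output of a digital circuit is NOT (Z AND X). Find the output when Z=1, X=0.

Substituting: NOT (1 AND 0)
= 1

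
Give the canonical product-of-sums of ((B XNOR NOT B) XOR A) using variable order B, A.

ΠM(0, 2) = (B OR A) AND (NOT B OR A)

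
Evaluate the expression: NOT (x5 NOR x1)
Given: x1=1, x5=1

Substituting: NOT (1 NOR 1)
= 1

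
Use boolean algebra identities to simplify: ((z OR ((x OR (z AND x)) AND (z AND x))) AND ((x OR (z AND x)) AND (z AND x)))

By absorption (E AND (E OR v) = E) then absorption (E AND (E OR v) = E):
= (z AND x)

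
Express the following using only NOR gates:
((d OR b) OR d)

((((d NOR b) NOR (d NOR b)) NOR d) NOR (((d NOR b) NOR (d NOR b)) NOR d))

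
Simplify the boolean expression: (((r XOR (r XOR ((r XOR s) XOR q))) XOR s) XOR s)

By XOR self-cancellation ((E XOR v) XOR v = E) then XOR self-cancellation ((E XOR v) XOR v = E):
= ((r XOR s) XOR q)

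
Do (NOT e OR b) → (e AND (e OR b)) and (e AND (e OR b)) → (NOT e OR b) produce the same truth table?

No, Converse is not equivalent to original (counterexample: b=0, e=0)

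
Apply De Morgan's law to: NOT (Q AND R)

NOT Q OR NOT R
De Morgan's: NOT(AND of terms) = OR of negations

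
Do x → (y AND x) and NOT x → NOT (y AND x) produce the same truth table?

No, Inverse is not equivalent to original (counterexample: v=0, y=0, x=1)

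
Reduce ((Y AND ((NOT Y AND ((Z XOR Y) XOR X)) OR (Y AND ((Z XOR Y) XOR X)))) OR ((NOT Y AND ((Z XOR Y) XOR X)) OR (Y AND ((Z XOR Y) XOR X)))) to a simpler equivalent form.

By absorption (E OR (E AND v) = E) then distribution ((E AND v) OR (E AND NOT v) = E):
= ((Z XOR Y) XOR X)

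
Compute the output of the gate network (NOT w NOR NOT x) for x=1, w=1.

Substituting: (NOT 1 NOR NOT 1)
= 1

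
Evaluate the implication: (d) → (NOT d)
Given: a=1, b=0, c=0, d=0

Antecedent (d) = 0; consequent (NOT d) = 1.
0 → 1 = 1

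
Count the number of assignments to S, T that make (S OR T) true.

Satisfying assignments: (0,1), (1,0), (1,1)
Count: 3 out of 4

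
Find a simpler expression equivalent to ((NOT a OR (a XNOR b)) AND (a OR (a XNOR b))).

By distribution ((E OR v) AND (E OR NOT v) = E):
= (a XNOR b)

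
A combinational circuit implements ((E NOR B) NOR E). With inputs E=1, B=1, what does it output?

Substituting: ((1 NOR 1) NOR 1)
= 0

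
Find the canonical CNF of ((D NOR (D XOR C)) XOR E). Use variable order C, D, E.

(C OR D OR NOT E) AND (C OR NOT D OR E) AND (NOT C OR D OR E) AND (NOT C OR NOT D OR E)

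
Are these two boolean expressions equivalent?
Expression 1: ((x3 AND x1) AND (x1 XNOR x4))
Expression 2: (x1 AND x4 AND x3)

Yes, they are equivalent — the two output columns agree on all 8 assignments:
x1 | x4 | x3 | Expression 1 | Expression 2
------------------------------------------
0 | 0 | 0 | 0 | 0
0 | 0 | 1 | 0 | 0
0 | 1 | 0 | 0 | 0
0 | 1 | 1 | 0 | 0
1 | 0 | 0 | 0 | 0
1 | 0 | 1 | 0 | 0
1 | 1 | 0 | 0 | 0
1 | 1 | 1 | 1 | 1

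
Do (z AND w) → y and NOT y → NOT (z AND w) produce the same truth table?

Yes, Contrapositive is always equivalent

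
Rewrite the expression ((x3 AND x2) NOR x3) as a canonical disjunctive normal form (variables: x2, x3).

(NOT x2 AND NOT x3) OR (x2 AND NOT x3)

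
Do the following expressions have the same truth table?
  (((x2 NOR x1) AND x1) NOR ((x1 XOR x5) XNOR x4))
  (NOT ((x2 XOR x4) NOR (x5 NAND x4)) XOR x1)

No. Counterexample: with x5=0, x4=0, x2=0, x1=0, Expression 1 = 0 but Expression 2 = 1.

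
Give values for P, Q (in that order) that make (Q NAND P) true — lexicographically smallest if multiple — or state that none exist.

P=0, Q=0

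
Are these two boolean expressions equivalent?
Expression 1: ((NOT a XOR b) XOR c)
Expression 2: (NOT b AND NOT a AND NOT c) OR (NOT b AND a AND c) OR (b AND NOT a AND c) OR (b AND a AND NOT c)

Yes, they are equivalent — the two output columns agree on all 8 assignments:
b | a | c | Expression 1 | Expression 2
---------------------------------------
0 | 0 | 0 | 1 | 1
0 | 0 | 1 | 0 | 0
0 | 1 | 0 | 0 | 0
0 | 1 | 1 | 1 | 1
1 | 0 | 0 | 0 | 0
1 | 0 | 1 | 1 | 1
1 | 1 | 0 | 1 | 1
1 | 1 | 1 | 0 | 0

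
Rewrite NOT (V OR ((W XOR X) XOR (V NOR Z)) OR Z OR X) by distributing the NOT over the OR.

NOT V AND NOT ((W XOR X) XOR (V NOR Z)) AND NOT Z AND NOT X
De Morgan's: NOT(OR of terms) = AND of negations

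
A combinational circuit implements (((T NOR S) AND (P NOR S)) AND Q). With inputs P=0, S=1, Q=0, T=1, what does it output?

Substituting: (((1 NOR 1) AND (0 NOR 1)) AND 0)
= 0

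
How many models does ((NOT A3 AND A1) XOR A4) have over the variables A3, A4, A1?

Satisfying assignments: (0,0,1), (0,1,0), (1,1,0), (1,1,1)
Count: 4 out of 8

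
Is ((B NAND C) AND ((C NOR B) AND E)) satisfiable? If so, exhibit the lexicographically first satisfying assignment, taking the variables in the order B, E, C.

B=0, E=1, C=0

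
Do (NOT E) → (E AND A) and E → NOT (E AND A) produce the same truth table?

No, Inverse is not equivalent to original (counterexample: E=0, A=0)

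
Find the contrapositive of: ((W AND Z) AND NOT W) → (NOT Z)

Contrapositive: Z → NOT ((W AND Z) AND NOT W)
Note: A statement and its contrapositive are logically equivalent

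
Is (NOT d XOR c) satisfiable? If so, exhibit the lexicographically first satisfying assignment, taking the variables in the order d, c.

d=0, c=0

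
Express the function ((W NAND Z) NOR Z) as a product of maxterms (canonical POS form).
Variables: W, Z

ΠM(0, 1, 2, 3) = (W OR Z) AND (W OR NOT Z) AND (NOT W OR Z) AND (NOT W OR NOT Z)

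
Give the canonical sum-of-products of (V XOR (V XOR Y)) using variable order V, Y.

Σm(1, 3) = (NOT V AND Y) OR (V AND Y)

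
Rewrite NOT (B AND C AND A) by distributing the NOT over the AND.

NOT B OR NOT C OR NOT A
De Morgan's: NOT(AND of terms) = OR of negations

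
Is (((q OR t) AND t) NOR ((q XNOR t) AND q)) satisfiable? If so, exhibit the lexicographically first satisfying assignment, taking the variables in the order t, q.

t=0, q=0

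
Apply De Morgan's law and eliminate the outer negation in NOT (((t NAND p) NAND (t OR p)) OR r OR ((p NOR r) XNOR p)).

NOT ((t NAND p) NAND (t OR p)) AND NOT r AND NOT ((p NOR r) XNOR p)
De Morgan's: NOT(OR of terms) = AND of negations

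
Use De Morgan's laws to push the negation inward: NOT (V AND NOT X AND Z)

NOT V OR X OR NOT Z
De Morgan's: NOT(AND of terms) = OR of negations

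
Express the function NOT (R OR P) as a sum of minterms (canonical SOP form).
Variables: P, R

Σm(0) = (NOT P AND NOT R)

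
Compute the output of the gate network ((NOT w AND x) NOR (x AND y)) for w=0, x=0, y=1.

Substituting: ((NOT 0 AND 0) NOR (0 AND 1))
= 1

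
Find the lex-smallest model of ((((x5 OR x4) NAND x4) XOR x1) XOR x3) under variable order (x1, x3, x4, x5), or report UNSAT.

x1=0, x3=0, x4=0, x5=0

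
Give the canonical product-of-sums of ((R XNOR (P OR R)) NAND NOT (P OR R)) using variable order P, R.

ΠM(0) = (P OR R)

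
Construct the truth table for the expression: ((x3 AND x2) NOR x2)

x3 | x2 | Output
----------------
0 | 0 | 1
0 | 1 | 0
1 | 0 | 1
1 | 1 | 0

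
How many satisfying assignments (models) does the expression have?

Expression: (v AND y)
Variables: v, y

Satisfying assignments: (1,1)
Count: 1 out of 4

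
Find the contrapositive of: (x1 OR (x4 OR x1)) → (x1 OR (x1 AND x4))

Contrapositive: NOT (x1 OR (x1 AND x4)) → NOT (x1 OR (x4 OR x1))
Note: A statement and its contrapositive are logically equivalent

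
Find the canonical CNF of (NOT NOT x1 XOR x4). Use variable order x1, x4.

(x1 OR x4) AND (NOT x1 OR NOT x4)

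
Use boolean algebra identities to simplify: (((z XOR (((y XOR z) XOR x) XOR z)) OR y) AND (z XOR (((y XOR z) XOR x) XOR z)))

By absorption (E AND (E OR v) = E) then XOR self-cancellation ((E XOR v) XOR v = E):
= ((y XOR z) XOR x)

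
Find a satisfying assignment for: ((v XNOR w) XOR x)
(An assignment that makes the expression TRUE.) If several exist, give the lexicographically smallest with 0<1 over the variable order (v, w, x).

v=0, w=0, x=0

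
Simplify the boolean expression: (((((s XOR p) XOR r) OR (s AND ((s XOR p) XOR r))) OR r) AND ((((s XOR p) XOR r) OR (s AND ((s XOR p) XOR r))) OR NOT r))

By distribution ((E OR v) AND (E OR NOT v) = E) then absorption (E OR (E AND v) = E):
= ((s XOR p) XOR r)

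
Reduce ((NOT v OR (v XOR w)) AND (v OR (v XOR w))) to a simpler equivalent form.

By distribution ((E OR v) AND (E OR NOT v) = E):
= (v XOR w)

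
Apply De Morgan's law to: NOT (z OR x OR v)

NOT z AND NOT x AND NOT v
De Morgan's: NOT(OR of terms) = AND of negations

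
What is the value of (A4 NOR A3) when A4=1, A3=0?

Substituting: (1 NOR 0)
= 0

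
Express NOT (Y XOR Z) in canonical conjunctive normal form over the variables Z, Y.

(Z OR NOT Y) AND (NOT Z OR Y)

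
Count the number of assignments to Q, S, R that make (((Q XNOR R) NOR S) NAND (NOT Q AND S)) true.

Satisfying assignments: (0,0,0), (0,0,1), (0,1,0), (0,1,1), (1,0,0), (1,0,1), (1,1,0), (1,1,1)
Count: 8 out of 8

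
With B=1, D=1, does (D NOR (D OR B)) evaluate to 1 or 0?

Substituting: (1 NOR (1 OR 1))
= 0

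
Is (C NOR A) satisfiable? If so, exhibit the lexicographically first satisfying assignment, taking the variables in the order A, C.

A=0, C=0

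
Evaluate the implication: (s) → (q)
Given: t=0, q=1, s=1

Antecedent (s) = 1; consequent (q) = 1.
1 → 1 = 1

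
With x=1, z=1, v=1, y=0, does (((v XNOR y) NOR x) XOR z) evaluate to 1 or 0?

Substituting: (((1 XNOR 0) NOR 1) XOR 1)
= 1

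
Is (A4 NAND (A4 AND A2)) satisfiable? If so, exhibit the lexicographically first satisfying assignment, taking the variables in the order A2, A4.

A2=0, A4=0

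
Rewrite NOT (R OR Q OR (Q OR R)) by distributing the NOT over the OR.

NOT R AND NOT Q AND NOT (Q OR R)
De Morgan's: NOT(OR of terms) = AND of negations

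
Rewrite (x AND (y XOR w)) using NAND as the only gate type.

((x NAND ((y NAND (y NAND w)) NAND (w NAND (y NAND w)))) NAND (x NAND ((y NAND (y NAND w)) NAND (w NAND (y NAND w)))))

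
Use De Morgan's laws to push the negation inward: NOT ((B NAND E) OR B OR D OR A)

NOT (B NAND E) AND NOT B AND NOT D AND NOT A
De Morgan's: NOT(OR of terms) = AND of negations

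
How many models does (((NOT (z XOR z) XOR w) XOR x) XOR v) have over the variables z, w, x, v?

Satisfying assignments: (0,0,0,0), (0,0,1,1), (0,1,0,1), (0,1,1,0), (1,0,0,0), (1,0,1,1), (1,1,0,1), (1,1,1,0)
Count: 8 out of 16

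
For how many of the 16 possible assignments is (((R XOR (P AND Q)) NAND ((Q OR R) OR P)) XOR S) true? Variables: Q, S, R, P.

Satisfying assignments: (0,0,0,0), (0,0,0,1), (0,1,1,0), (0,1,1,1), (1,0,0,0), (1,0,1,1), (1,1,0,1), (1,1,1,0)
Count: 8 out of 16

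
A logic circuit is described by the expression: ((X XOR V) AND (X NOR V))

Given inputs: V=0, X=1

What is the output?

Substituting: ((1 XOR 0) AND (1 NOR 0))
= 0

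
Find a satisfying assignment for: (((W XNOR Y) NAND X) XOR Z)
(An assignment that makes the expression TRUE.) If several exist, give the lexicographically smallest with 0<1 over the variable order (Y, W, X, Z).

Y=0, W=0, X=0, Z=0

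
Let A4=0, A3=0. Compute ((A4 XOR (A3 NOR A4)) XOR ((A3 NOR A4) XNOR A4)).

Substituting: ((0 XOR (0 NOR 0)) XOR ((0 NOR 0) XNOR 0))
= 1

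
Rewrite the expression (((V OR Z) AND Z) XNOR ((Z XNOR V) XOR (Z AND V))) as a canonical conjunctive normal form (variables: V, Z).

(V OR Z) AND (V OR NOT Z) AND (NOT V OR NOT Z)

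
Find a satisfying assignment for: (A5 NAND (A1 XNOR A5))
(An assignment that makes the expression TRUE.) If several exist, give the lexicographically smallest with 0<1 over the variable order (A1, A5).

A1=0, A5=0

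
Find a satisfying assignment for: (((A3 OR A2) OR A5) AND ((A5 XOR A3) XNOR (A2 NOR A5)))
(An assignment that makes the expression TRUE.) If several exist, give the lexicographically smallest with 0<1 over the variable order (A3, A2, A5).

A3=0, A2=1, A5=0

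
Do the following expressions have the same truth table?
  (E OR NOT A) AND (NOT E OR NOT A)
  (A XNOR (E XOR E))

Yes, they are equivalent — the two output columns agree on all 4 assignments:
E | A | Expression 1 | Expression 2
-----------------------------------
0 | 0 | 1 | 1
0 | 1 | 0 | 0
1 | 0 | 1 | 1
1 | 1 | 0 | 0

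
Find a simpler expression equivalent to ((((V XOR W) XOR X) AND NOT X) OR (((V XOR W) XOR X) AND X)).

By distribution ((E AND v) OR (E AND NOT v) = E):
= ((V XOR W) XOR X)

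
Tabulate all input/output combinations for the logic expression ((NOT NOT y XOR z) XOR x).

z | y | x | Output
------------------
0 | 0 | 0 | 0
0 | 0 | 1 | 1
0 | 1 | 0 | 1
0 | 1 | 1 | 0
1 | 0 | 0 | 1
1 | 0 | 1 | 0
1 | 1 | 0 | 0
1 | 1 | 1 | 1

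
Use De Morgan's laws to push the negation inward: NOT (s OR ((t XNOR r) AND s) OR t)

NOT s AND NOT ((t XNOR r) AND s) AND NOT t
De Morgan's: NOT(OR of terms) = AND of negations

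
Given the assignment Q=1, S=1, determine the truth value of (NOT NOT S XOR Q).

Substituting: (NOT NOT 1 XOR 1)
= 0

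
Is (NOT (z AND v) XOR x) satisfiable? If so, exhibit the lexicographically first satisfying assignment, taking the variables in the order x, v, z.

x=0, v=0, z=0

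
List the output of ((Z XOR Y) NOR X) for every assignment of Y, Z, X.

Y | Z | X | Output
------------------
0 | 0 | 0 | 1
0 | 0 | 1 | 0
0 | 1 | 0 | 0
0 | 1 | 1 | 0
1 | 0 | 0 | 0
1 | 0 | 1 | 0
1 | 1 | 0 | 1
1 | 1 | 1 | 0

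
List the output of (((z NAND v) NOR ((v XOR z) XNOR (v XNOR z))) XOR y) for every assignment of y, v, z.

y | v | z | Output
------------------
0 | 0 | 0 | 0
0 | 0 | 1 | 0
0 | 1 | 0 | 0
0 | 1 | 1 | 1
1 | 0 | 0 | 1
1 | 0 | 1 | 1
1 | 1 | 0 | 1
1 | 1 | 1 | 0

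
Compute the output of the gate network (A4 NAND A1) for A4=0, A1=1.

Substituting: (0 NAND 1)
= 1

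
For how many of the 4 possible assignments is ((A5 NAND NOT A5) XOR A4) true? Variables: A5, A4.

Satisfying assignments: (0,0), (1,0)
Count: 2 out of 4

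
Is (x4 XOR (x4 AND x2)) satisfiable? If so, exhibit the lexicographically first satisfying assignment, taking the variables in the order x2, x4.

x2=0, x4=1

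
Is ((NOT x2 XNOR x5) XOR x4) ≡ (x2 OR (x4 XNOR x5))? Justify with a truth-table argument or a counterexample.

No. Counterexample: with x4=0, x2=0, x5=0, Expression 1 = 0 but Expression 2 = 1.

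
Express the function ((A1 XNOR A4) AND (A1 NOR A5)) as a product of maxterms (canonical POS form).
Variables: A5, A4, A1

ΠM(1, 2, 3, 4, 5, 6, 7) = (A5 OR A4 OR NOT A1) AND (A5 OR NOT A4 OR A1) AND (A5 OR NOT A4 OR NOT A1) AND (NOT A5 OR A4 OR A1) AND (NOT A5 OR A4 OR NOT A1) AND (NOT A5 OR NOT A4 OR A1) AND (NOT A5 OR NOT A4 OR NOT A1)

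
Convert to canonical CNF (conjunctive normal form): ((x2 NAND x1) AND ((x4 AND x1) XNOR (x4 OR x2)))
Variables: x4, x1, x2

(x4 OR x1 OR NOT x2) AND (x4 OR NOT x1 OR NOT x2) AND (NOT x4 OR x1 OR x2) AND (NOT x4 OR x1 OR NOT x2) AND (NOT x4 OR NOT x1 OR NOT x2)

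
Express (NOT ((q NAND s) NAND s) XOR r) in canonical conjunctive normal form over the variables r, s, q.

(r OR s OR q) AND (r OR s OR NOT q) AND (r OR NOT s OR NOT q) AND (NOT r OR NOT s OR q)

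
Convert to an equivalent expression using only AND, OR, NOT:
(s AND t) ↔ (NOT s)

((s AND t) AND (NOT s)) OR (NOT (s AND t) AND s)
(Biconditional = both true or both false)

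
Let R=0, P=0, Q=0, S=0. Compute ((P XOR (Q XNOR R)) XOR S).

Substituting: ((0 XOR (0 XNOR 0)) XOR 0)
= 1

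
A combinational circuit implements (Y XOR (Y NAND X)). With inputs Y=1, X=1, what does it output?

Substituting: (1 XOR (1 NAND 1))
= 1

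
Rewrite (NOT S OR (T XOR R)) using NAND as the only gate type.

(((S NAND S) NAND (S NAND S)) NAND (((T NAND (T NAND R)) NAND (R NAND (T NAND R))) NAND ((T NAND (T NAND R)) NAND (R NAND (T NAND R)))))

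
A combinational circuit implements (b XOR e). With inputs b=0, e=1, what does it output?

Substituting: (0 XOR 1)
= 1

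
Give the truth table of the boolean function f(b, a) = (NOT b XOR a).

b | a | Output
--------------
0 | 0 | 1
0 | 1 | 0
1 | 0 | 0
1 | 1 | 1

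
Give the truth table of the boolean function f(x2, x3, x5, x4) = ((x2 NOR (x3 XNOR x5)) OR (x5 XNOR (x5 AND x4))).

x2 | x3 | x5 | x4 | Output
--------------------------
0 | 0 | 0 | 0 | 1
0 | 0 | 0 | 1 | 1
0 | 0 | 1 | 0 | 1
0 | 0 | 1 | 1 | 1
0 | 1 | 0 | 0 | 1
0 | 1 | 0 | 1 | 1
0 | 1 | 1 | 0 | 0
0 | 1 | 1 | 1 | 1
1 | 0 | 0 | 0 | 1
1 | 0 | 0 | 1 | 1
1 | 0 | 1 | 0 | 0
1 | 0 | 1 | 1 | 1
1 | 1 | 0 | 0 | 1
1 | 1 | 0 | 1 | 1
1 | 1 | 1 | 0 | 0
1 | 1 | 1 | 1 | 1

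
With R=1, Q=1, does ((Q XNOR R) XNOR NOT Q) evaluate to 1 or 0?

Substituting: ((1 XNOR 1) XNOR NOT 1)
= 0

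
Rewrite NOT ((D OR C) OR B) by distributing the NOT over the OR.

NOT (D OR C) AND NOT B
De Morgan's: NOT(OR of terms) = AND of negations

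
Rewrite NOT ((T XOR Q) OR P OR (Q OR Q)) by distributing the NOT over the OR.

NOT (T XOR Q) AND NOT P AND NOT (Q OR Q)
De Morgan's: NOT(OR of terms) = AND of negations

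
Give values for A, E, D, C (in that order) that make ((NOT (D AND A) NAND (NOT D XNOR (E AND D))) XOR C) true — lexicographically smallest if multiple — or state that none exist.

A=0, E=0, D=0, C=0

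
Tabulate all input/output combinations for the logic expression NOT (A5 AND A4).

A5 | A4 | Output
----------------
0 | 0 | 1
0 | 1 | 1
1 | 0 | 1
1 | 1 | 0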